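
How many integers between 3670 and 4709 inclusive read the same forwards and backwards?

10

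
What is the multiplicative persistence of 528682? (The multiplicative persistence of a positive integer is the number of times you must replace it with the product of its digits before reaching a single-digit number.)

528682 → 7680 → 0 (2 steps)

2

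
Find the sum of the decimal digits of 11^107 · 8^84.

932

11^107 · 8^84 = 19434627421700569659904741029175369590957337547068920930125823671973718636628351099915995449483971655949259984912186949466534068299232109743495174783699337088327572792595340924097780514816
Sum of its 188 digits: 932.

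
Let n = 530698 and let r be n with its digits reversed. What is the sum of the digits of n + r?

26

Reversal of 530698 is 896035; 530698 + 896035 = 1426733.
Digit sum of 1426733: 1+4+2+6+7+3+3 = 26.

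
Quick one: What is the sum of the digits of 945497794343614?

79

9+4+5+4+9+7+7+9+4+3+4+3+6+1+4 = 79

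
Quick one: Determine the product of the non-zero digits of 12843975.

1×2×8×4×3×9×7×5 = 60480

60480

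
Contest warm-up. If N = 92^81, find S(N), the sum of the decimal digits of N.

737

92^81 = 1166310042124314007447561312633631609202626084747367659685181836690881179582935486667246092088512678417682699445964038183228200819918246968707994018896666427392
Sum of its 160 digits: 737.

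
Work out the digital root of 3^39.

9

The digital root of n equals n mod 9 (or 9 when 9 | n), so we need 3^39 mod 9.
3^39 ≡ 0 (mod 9), so the digital root is 9.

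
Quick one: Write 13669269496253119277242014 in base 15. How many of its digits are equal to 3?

13669269496253119277242014 in base 15 is 2B1927A3015A277DDC3B29.
The digit 3 appears 2 times.

2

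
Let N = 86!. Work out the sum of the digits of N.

86! = 24227095383672732381765523203441259715284870552429381750838764496720162249742450276789464634901319465571660595200000000000000000000
Sum of its 131 digits: 495.

495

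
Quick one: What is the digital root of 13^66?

1

The digital root of n equals n mod 9 (or 9 when 9 | n), so we need 13^66 mod 9.
13^66 ≡ 1 (mod 9), so the digital root is 1.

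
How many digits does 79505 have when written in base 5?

8

79505 in base 5 is 10021010, which has 8 digits.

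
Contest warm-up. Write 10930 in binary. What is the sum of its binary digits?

7

10930 in base 2 is 10101010110010.
Digit sum: 1+0+1+0+1+0+1+0+1+1+0+0+1+0 = 7.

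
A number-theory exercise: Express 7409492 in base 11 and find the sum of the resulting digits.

7409492 in base 11 is 4200952.
Digit sum: 4+2+0+0+9+5+2 = 22.

22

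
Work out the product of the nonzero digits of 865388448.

8×6×5×3×8×8×4×4×8 = 5898240

5898240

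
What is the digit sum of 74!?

378

74! = 330788544151938641225953028221253782145683251820934971170611926835411235700971565459250872320000000000000000
Sum of its 108 digits: 378.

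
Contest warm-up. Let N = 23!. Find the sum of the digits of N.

23! = 25852016738884976640000
Sum of its 23 digits: 99.

99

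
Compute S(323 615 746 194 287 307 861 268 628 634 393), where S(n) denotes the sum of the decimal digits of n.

3+2+3+6+1+5+7+4+6+1+9+4+2+8+7+3+0+7+8+6+1+2+6+8+6+2+8+6+3+4+3+9+3 = 153

153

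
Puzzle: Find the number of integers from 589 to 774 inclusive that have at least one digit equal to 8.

28

The integers in [589, 774] that have at least one digit equal to 8: 589, 598, 608, 618, 628, 638, …, 758, 768.
28 qualify.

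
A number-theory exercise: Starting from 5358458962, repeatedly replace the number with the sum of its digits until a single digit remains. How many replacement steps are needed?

5358458962 → 55 → 10 → 1 (3 steps)

3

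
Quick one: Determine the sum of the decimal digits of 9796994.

53

9+7+9+6+9+9+4 = 53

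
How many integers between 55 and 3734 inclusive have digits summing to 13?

274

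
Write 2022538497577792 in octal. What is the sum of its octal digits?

61

2022538497577792 in base 8 is 71367636054251500.
Digit sum: 7+1+3+6+7+6+3+6+0+5+4+2+5+1+5+0+0 = 61.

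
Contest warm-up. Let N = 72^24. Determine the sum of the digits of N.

216

72^24 = 376686377243952195401306999861472444605792256
Sum of its 45 digits: 216.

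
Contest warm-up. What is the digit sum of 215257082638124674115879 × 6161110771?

128

215257082638124674115879 × 6161110771 = 1326222730375787024936207009032709
Sum of its 34 digits: 128.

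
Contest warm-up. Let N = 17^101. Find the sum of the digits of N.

530

17^101 = 18851289337273321902203899169876614429412291850047951914847087301741088868523233861111219802352086591017223675552162759336017
Sum of its 125 digits: 530.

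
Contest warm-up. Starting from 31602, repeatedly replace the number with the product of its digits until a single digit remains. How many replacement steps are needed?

1

31602 → 0 (1 step)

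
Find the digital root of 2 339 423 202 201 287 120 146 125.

2+3+3+9+4+2+3+2+0+2+2+0+1+2+8+7+1+2+0+1+4+6+1+2+5 = 72
7+2 = 9

9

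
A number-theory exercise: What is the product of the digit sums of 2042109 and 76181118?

594

S(2042109) = 2+0+4+2+1+0+9 = 18.
S(76181118) = 7+6+1+8+1+1+1+8 = 33.
18 · 33 = 594.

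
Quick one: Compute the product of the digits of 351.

15

3×5×1 = 15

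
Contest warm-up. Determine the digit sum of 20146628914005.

48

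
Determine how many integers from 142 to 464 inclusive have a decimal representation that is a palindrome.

32

The integers in [142, 464] that have a decimal representation that is a palindrome: 151, 161, 171, 181, 191, 202, …, 454, 464.
32 qualify.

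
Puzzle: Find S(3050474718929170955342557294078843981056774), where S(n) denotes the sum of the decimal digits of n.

3+0+5+0+4+7+4+7+1+8+9+2+9+1+7+0+9+5+5+3+4+2+5+5+7+2+9+4+0+7+8+8+4+3+9+8+1+0+5+6+7+7+4 = 204

204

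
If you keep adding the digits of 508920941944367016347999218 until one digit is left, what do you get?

5+0+8+9+2+0+9+4+1+9+4+4+3+6+7+0+1+6+3+4+7+9+9+9+2+1+8 = 130
1+3+0 = 4

4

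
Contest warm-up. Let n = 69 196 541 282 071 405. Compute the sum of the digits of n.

70

6+9+1+9+6+5+4+1+2+8+2+0+7+1+4+0+5 = 70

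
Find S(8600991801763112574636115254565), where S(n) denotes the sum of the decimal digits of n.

8+6+0+0+9+9+1+8+0+1+7+6+3+1+1+2+5+7+4+6+3+6+1+1+5+2+5+4+5+6+5 = 127

127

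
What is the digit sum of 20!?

54

20! = 2432902008176640000
Sum of its 19 digits: 54.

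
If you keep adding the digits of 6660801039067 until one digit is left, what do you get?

6+6+6+0+8+0+1+0+3+9+0+6+7 = 52
5+2 = 7

7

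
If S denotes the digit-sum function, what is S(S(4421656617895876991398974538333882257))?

First digit sum: 201.
2+0+1 = 3.

3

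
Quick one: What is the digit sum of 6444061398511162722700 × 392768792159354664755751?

6444061398511162722700 × 392768792159354664755751 = 2531026212093951224935532260311393411643247700
Sum of its 46 digits: 153.

153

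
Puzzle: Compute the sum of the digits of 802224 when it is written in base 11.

44

802224 in base 11 is 4A87A5.
Digit sum: 4+10+8+7+10+5 = 44.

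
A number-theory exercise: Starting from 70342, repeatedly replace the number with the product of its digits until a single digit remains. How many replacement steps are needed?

1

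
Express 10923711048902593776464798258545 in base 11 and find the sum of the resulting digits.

10923711048902593776464798258545 in base 11 is 6982653297A6591172068A58911054.
Digit sum: 6+9+8+2+6+5+3+2+9+7+10+6+5+9+1+1+7+2+0+6+8+10+5+8+9+1+1+0+5+4 = 155.

155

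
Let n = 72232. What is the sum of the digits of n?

16

7+2+2+3+2 = 16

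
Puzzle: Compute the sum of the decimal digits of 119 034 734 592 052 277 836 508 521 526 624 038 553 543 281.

1+1+9+0+3+4+7+3+4+5+9+2+0+5+2+2+7+7+8+3+6+5+0+8+5+2+1+5+2+6+6+2+4+0+3+8+5+5+3+5+4+3+2+8+1 = 181

181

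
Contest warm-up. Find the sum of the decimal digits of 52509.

5+2+5+0+9 = 21

21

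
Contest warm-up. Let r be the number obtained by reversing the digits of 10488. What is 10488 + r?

98889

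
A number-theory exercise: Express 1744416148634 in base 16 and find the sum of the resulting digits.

1744416148634 in base 16 is 196274E0C9A.
Digit sum: 1+9+6+2+7+4+14+0+12+9+10 = 74.

74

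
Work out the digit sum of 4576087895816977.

4+5+7+6+0+8+7+8+9+5+8+1+6+9+7+7 = 97

97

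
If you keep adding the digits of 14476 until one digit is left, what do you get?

1+4+4+7+6 = 22
2+2 = 4

4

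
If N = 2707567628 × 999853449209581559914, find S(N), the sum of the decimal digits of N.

2707567628 × 999853449209581559914 = 2707170831824005219048888863992
Sum of its 31 digits: 140.

140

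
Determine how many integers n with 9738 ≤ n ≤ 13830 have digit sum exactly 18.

The integers in [9738, 13830] that have digit sum exactly 18: 9801, 9810, 9900, 10089, 10098, 10179, …, 13815, 13824.
273 qualify.

273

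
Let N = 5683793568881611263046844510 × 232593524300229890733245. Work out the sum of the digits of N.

211

5683793568881611263046844510 × 232593524300229890733245 = 1322013577581155424605803329602865482657187402734950
Sum of its 52 digits: 211.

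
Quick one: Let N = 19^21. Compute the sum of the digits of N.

19^21 = 714209495693373205673756419
Sum of its 27 digits: 127.

127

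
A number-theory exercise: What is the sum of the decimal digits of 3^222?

468

3^222 = 8335248417898089038639422182220625700315950641493051894370647422773355762538053940268612352977320694855609
Sum of its 106 digits: 468.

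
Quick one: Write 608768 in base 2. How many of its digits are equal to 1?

5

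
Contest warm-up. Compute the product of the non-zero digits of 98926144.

9×8×9×2×6×1×4×4 = 124416

124416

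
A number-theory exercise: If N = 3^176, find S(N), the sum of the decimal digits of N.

378

3^176 = 940461086986004843694934910131056317906479029659199959555574885740211572136210345921
Sum of its 84 digits: 378.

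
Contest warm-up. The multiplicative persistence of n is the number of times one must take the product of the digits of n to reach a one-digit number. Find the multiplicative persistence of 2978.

2978 → 1008 → 0 (2 steps)

2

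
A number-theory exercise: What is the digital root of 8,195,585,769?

8+1+9+5+5+8+5+7+6+9 = 63
6+3 = 9

9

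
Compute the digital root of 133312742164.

1+3+3+3+1+2+7+4+2+1+6+4 = 37
3+7 = 10
1+0 = 1

1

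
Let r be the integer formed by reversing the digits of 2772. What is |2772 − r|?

Reverse of 2772 is 2772.
|2772 − 2772| = 0

0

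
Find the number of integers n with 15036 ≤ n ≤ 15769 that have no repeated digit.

The integers in [15036, 15769] that have no repeated digit: 15036, 15037, 15038, 15039, 15042, 15043, …, 15768, 15769.
232 qualify.

232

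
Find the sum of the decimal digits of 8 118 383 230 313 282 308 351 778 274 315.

8+1+1+8+3+8+3+2+3+0+3+1+3+2+8+2+3+0+8+3+5+1+7+7+8+2+7+4+3+1+5 = 120

120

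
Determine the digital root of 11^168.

The digital root of n equals n mod 9 (or 9 when 9 | n), so we need 11^168 mod 9.
11^168 ≡ 1 (mod 9), so the digital root is 1.

1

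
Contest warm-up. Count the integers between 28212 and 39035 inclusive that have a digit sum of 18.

The integers in [28212, 39035] that have a digit sum of 18: 28215, 28224, 28233, 28242, 28251, 28260, …, 39024, 39033.
631 qualify.

631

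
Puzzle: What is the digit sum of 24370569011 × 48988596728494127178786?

24370569011 × 48988596728494127178786 = 1193879977323814956518814948200646
Sum of its 34 digits: 168.

168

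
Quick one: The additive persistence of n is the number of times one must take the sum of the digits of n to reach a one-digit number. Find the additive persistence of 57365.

57365 → 26 → 8 (2 steps)

2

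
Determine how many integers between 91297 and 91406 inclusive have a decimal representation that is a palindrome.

The integers in [91297, 91406] that have a decimal representation that is a palindrome: 91319.
1 qualifies.

1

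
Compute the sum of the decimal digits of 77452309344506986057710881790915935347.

7+7+4+5+2+3+0+9+3+4+4+5+0+6+9+8+6+0+5+7+7+1+0+8+8+1+7+9+0+9+1+5+9+3+5+3+4+7 = 181

181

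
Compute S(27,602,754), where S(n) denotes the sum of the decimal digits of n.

2+7+6+0+2+7+5+4 = 33

33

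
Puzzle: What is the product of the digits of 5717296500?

0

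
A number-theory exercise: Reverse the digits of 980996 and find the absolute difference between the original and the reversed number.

Reverse of 980996 is 699089.
|980996 − 699089| = 281907

281907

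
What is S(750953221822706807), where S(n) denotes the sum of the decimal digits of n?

7+5+0+9+5+3+2+2+1+8+2+2+7+0+6+8+0+7 = 74

74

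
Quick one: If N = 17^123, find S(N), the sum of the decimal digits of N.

17^123 = 22142024630120207359320573764236957523345603216987331732240497016947292822996637496750906355872025391170927994632063938187990037220685580536286573569713
Sum of its 152 digits: 665.

665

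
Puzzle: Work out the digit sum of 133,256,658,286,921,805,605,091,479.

121

1+3+3+2+5+6+6+5+8+2+8+6+9+2+1+8+0+5+6+0+5+0+9+1+4+7+9 = 121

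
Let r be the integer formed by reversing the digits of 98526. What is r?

62589

Reversing 98526 gives 62589.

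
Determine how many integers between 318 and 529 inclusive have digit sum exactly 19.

The integers in [318, 529] that have digit sum exactly 19: 379, 388, 397, 469, 478, 487, 496.
7 qualify.

7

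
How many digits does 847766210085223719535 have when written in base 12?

847766210085223719535 in base 12 is 27A147BA1B4B56A25BA7, which has 20 digits.

20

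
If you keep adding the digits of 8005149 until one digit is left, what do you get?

9

8+0+0+5+1+4+9 = 27
2+7 = 9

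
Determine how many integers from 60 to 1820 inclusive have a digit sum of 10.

The integers in [60, 1820] that have a digit sum of 10: 64, 73, 82, 91, 109, 118, …, 1801, 1810.
112 qualify.

112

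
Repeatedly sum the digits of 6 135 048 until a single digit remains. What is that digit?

9

6+1+3+5+0+4+8 = 27
2+7 = 9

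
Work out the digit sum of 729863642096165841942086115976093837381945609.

220

7+2+9+8+6+3+6+4+2+0+9+6+1+6+5+8+4+1+9+4+2+0+8+6+1+1+5+9+7+6+0+9+3+8+3+7+3+8+1+9+4+5+6+0+9 = 220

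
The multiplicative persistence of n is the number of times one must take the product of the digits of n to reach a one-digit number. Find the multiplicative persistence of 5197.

3

5197 → 315 → 15 → 5 (3 steps)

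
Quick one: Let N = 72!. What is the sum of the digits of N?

432

72! = 61234458376886086861524070385274672740778091784697328983823014963978384987221689274204160000000000000000
Sum of its 104 digits: 432.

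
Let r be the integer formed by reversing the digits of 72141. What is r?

Reversing 72141 gives 14127.

14127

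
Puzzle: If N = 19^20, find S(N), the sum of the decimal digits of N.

136

19^20 = 37589973457545958193355601
Sum of its 26 digits: 136.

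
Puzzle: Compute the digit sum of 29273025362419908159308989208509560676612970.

203

2+9+2+7+3+0+2+5+3+6+2+4+1+9+9+0+8+1+5+9+3+0+8+9+8+9+2+0+8+5+0+9+5+6+0+6+7+6+6+1+2+9+7+0 = 203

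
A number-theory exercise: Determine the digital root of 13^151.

4

The digital root of n equals n mod 9 (or 9 when 9 | n), so we need 13^151 mod 9.
13^151 ≡ 4 (mod 9), so the digital root is 4.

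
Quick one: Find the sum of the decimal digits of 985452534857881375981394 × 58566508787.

985452534857881375981394 × 58566508787 = 57714514541925533402617962449509078
Sum of its 35 digits: 154.

154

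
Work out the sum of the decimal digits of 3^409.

900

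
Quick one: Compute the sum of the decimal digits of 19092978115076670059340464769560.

1+9+0+9+2+9+7+8+1+1+5+0+7+6+6+7+0+0+5+9+3+4+0+4+6+4+7+6+9+5+6+0 = 146

146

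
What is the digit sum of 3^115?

3^115 = 7395104114874202511988394360121831439224179537192802907
Sum of its 55 digits: 225.

225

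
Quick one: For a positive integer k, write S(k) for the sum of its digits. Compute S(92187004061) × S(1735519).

1178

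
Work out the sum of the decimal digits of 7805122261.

34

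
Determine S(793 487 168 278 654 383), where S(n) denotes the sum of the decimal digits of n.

7+9+3+4+8+7+1+6+8+2+7+8+6+5+4+3+8+3 = 99

99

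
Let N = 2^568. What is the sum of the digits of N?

790

2^568 = 966134380754314586173837972732996836074731832426608749664308812862879785572390106134048441645480644490615904007875544294341269665260746913935727168366770187174245203705856
Sum of its 171 digits: 790.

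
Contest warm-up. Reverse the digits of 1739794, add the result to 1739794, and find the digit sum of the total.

Reversal of 1739794 is 4979371; 1739794 + 4979371 = 6719165.
Digit sum of 6719165: 6+7+1+9+1+6+5 = 35.

35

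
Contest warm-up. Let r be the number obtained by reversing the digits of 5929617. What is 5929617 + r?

13098912

Reverse of 5929617 is 7169295.
5929617 + 7169295 = 13098912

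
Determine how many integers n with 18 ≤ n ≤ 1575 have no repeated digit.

The integers in [18, 1575] that have no repeated digit: 18, 19, 20, 21, 23, 24, …, 1573, 1574.
985 qualify.

985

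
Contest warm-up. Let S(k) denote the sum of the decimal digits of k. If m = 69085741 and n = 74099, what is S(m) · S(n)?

1160

S(69085741) = 6+9+0+8+5+7+4+1 = 40.
S(74099) = 7+4+0+9+9 = 29.
40 · 29 = 1160.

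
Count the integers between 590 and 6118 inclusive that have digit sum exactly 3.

10

The integers in [590, 6118] that have digit sum exactly 3: 1002, 1011, 1020, 1101, 1110, 1200, 2001, 2010, 2100, 3000.
10 qualify.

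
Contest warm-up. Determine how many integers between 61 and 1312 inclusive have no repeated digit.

802

The integers in [61, 1312] that have no repeated digit: 61, 62, 63, 64, 65, 67, …, 1308, 1309.
802 qualify.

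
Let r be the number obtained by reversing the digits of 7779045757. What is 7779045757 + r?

15354455534

Reverse of 7779045757 is 7575409777.
7779045757 + 7575409777 = 15354455534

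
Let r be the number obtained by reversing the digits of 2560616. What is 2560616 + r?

8721268

Reverse of 2560616 is 6160652.
2560616 + 6160652 = 8721268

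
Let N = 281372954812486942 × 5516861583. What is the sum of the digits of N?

120

281372954812486942 × 5516861583 = 1552295644900204179008949186
Sum of its 28 digits: 120.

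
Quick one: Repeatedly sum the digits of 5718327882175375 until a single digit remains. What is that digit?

5+7+1+8+3+2+7+8+8+2+1+7+5+3+7+5 = 79
7+9 = 16
1+6 = 7
(Equivalently, 5718327882175375 mod 9 = 7.)

7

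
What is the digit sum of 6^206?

711

6^206 = 19913957642173950411583660538699907256194482903259058822541071906796628841067058543673829733082363131480098718413241513393011530261588923628668631456612305862656
Sum of its 161 digits: 711.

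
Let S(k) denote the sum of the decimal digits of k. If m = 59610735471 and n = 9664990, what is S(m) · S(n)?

S(59610735471) = 5+9+6+1+0+7+3+5+4+7+1 = 48.
S(9664990) = 9+6+6+4+9+9+0 = 43.
48 · 43 = 2064.

2064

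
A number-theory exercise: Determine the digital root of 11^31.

2

The digital root of n equals n mod 9 (or 9 when 9 | n), so we need 11^31 mod 9.
11^31 ≡ 2 (mod 9), so the digital root is 2.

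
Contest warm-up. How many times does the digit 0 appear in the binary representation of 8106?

8106 in base 2 is 1111110101010.
The digit 0 appears 4 times.

4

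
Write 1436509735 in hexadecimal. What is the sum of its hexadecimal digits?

1436509735 in base 16 is 559F6627.
Digit sum: 5+5+9+15+6+6+2+7 = 55.

55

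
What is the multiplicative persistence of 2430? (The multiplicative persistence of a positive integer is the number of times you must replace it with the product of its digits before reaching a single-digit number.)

2430 → 0 (1 step)

1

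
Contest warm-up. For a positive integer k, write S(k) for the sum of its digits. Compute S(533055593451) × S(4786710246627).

2880

S(533055593451) = 5+3+3+0+5+5+5+9+3+4+5+1 = 48.
S(4786710246627) = 4+7+8+6+7+1+0+2+4+6+6+2+7 = 60.
48 · 60 = 2880.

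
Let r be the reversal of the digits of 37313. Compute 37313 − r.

5940

Reverse of 37313 is 31373.
37313 − 31373 = 5940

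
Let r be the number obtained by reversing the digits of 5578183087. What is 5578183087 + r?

13382001842

Reverse of 5578183087 is 7803818755.
5578183087 + 7803818755 = 13382001842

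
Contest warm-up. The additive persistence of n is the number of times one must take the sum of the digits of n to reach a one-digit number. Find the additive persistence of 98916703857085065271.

98916703857085065271 → 97 → 16 → 7 (3 steps)

3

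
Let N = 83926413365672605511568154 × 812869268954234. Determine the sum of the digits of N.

83926413365672605511568154 × 812869268954234 = 68221202278505144301420403921816997864036
Sum of its 41 digits: 155.

155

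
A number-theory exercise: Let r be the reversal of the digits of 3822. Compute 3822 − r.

1539

Reverse of 3822 is 2283.
3822 − 2283 = 1539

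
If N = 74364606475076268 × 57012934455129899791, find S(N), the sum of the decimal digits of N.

180

74364606475076268 × 57012934455129899791 = 4239744434745051805448923593922259988
Sum of its 37 digits: 180.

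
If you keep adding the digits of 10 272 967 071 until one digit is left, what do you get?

6

1+0+2+7+2+9+6+7+0+7+1 = 42
4+2 = 6
(Equivalently, 10 272 967 071 mod 9 = 6.)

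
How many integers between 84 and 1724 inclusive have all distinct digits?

The integers in [84, 1724] that have all distinct digits: 84, 85, 86, 87, 89, 90, …, 1723, 1724.
1008 qualify.

1008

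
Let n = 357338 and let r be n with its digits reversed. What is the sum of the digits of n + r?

22

Reversal of 357338 is 833753; 357338 + 833753 = 1191091.
Digit sum of 1191091: 1+1+9+1+0+9+1 = 22.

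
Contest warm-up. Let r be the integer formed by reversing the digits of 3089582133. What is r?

Reversing 3089582133 gives 3312859803.

3312859803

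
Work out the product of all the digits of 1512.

10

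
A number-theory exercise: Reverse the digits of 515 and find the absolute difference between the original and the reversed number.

Reverse of 515 is 515.
|515 − 515| = 0

0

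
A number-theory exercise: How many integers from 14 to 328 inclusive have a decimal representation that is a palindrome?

31

The integers in [14, 328] that have a decimal representation that is a palindrome: 22, 33, 44, 55, 66, 77, …, 313, 323.
31 qualify.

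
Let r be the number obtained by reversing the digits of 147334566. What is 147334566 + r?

812768307

Reverse of 147334566 is 665433741.
147334566 + 665433741 = 812768307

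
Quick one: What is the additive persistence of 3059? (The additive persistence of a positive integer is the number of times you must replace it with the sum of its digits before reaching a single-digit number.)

2

3059 → 17 → 8 (2 steps)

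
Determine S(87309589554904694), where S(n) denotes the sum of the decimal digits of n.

95

8+7+3+0+9+5+8+9+5+5+4+9+0+4+6+9+4 = 95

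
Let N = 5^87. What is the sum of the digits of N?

278

5^87 = 6462348535570528709932880406796584793482907116413116455078125
Sum of its 61 digits: 278.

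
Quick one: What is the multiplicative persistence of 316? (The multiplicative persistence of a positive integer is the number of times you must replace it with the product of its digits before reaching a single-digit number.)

2

316 → 18 → 8 (2 steps)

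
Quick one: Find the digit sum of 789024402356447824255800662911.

124

7+8+9+0+2+4+4+0+2+3+5+6+4+4+7+8+2+4+2+5+5+8+0+0+6+6+2+9+1+1 = 124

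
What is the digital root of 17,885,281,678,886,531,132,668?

1+7+8+8+5+2+8+1+6+7+8+8+8+6+5+3+1+1+3+2+6+6+8 = 118
1+1+8 = 10
1+0 = 1
(Equivalently, 17,885,281,678,886,531,132,668 mod 9 = 1.)

1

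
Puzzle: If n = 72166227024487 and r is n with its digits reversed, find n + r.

150608299290614

Reverse of 72166227024487 is 78442072266127.
72166227024487 + 78442072266127 = 150608299290614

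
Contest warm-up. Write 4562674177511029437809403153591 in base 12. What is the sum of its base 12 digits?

131

4562674177511029437809403153591 in base 12 is 2926A4A246B062152166233485533.
Digit sum: 2+9+2+6+10+4+10+2+4+6+11+0+6+2+1+5+2+1+6+6+2+3+3+4+8+5+5+3+3 = 131.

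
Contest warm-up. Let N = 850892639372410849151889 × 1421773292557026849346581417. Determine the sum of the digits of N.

234

850892639372410849151889 × 1421773292557026849346581417 = 1209776429493051433017007561053639194872995937846713
Sum of its 52 digits: 234.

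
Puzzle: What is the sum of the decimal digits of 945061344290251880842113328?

9+4+5+0+6+1+3+4+4+2+9+0+2+5+1+8+8+0+8+4+2+1+1+3+3+2+8 = 103

103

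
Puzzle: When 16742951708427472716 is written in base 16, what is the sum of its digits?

156

16742951708427472716 in base 16 is E85AE9DEF056CF4C.
Digit sum: 14+8+5+10+14+9+13+14+15+0+5+6+12+15+4+12 = 156.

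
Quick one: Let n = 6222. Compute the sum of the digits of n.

6+2+2+2 = 12

12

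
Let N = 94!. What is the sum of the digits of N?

549

94! = 108736615665674308027365285256786601004186803580182872307497374434045199869417927630229109214583415458560865651202385340530688000000000000000000000
Sum of its 147 digits: 549.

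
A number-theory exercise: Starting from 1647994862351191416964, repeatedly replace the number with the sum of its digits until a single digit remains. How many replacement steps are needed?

2

1647994862351191416964 → 106 → 7 (2 steps)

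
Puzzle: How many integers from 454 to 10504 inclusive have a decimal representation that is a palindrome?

The integers in [454, 10504] that have a decimal representation that is a palindrome: 454, 464, 474, 484, 494, 505, …, 10401, 10501.
151 qualify.

151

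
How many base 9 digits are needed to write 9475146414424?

14

9475146414424 in base 9 is 36484006546541, which has 14 digits.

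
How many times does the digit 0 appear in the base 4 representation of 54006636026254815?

54006636026254815 in base 4 is 2333313223333103312331113133.
The digit 0 appears 1 time.

1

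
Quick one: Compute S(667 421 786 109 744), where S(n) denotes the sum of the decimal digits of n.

72

6+6+7+4+2+1+7+8+6+1+0+9+7+4+4 = 72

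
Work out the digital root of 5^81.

The digital root of n equals n mod 9 (or 9 when 9 | n), so we need 5^81 mod 9.
5^81 ≡ 8 (mod 9), so the digital root is 8.

8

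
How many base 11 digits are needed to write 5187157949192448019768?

21

5187157949192448019768 in base 11 is 778A5740AA4246954376A, which has 21 digits.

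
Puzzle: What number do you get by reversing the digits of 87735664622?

22646653778

Reversing 87735664622 gives 22646653778.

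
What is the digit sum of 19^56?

19^56 = 407569478172909828847318650548420153417875032325531352984650263038054881
Sum of its 72 digits: 316.

316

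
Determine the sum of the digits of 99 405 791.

44

9+9+4+0+5+7+9+1 = 44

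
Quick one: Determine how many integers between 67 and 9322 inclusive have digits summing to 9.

213

The integers in [67, 9322] that have digits summing to 9: 72, 81, 90, 108, 117, 126, …, 8100, 9000.
213 qualify.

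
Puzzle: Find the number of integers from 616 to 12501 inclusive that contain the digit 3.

The integers in [616, 12501] that contain the digit 3: 623, 630, 631, 632, 633, 634, …, 12483, 12493.
3960 qualify.

3960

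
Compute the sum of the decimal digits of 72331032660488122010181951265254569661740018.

7+2+3+3+1+0+3+2+6+6+0+4+8+8+1+2+2+0+1+0+1+8+1+9+5+1+2+6+5+2+5+4+5+6+9+6+6+1+7+4+0+0+1+8 = 161

161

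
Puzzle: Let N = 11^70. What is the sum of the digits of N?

367

11^70 = 7897469567994392174328988784504809847540729881935024059662581894710332201
Sum of its 73 digits: 367.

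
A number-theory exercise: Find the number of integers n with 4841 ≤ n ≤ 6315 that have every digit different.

767

The integers in [4841, 6315] that have every digit different: 4850, 4851, 4852, 4853, 4856, 4857, …, 6314, 6315.
767 qualify.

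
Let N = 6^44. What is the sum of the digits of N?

6^44 = 17324272922341479351919144385642496
Sum of its 35 digits: 153.

153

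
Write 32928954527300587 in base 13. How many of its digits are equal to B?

2

32928954527300587 in base 13 is 8494B711B323672.
The digit B appears 2 times.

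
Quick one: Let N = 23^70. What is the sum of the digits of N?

409

23^70 = 209386424652304064049051461204995116953510089281143424135257228513176887924733660903369498848049
Sum of its 96 digits: 409.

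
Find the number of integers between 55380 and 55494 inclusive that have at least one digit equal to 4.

The integers in [55380, 55494] that have at least one digit equal to 4: 55384, 55394, 55400, 55401, 55402, 55403, …, 55493, 55494.
97 qualify.

97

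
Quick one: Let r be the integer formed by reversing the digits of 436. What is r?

Reversing 436 gives 634.

634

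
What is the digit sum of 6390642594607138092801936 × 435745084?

156

6390642594607138092801936 × 435745084 = 2784691094201065335247579397682624
Sum of its 34 digits: 156.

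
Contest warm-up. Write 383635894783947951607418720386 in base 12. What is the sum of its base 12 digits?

161

383635894783947951607418720386 in base 12 is 2961972735A995590B22A0B2636A.
Digit sum: 2+9+6+1+9+7+2+7+3+5+10+9+9+5+5+9+0+11+2+2+10+0+11+2+6+3+6+10 = 161.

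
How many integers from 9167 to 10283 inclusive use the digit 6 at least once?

The integers in [9167, 10283] that use the digit 6 at least once: 9167, 9168, 9169, 9176, 9186, 9196, …, 10269, 10276.
294 qualify.

294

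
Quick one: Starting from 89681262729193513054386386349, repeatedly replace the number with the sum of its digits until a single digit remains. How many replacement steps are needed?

89681262729193513054386386349 → 141 → 6 (2 steps)

2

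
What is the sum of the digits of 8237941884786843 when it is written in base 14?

8237941884786843 in base 14 is A543C72C29DA55.
Digit sum: 10+5+4+3+12+7+2+12+2+9+13+10+5+5 = 99.

99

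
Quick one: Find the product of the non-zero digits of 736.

126

7×3×6 = 126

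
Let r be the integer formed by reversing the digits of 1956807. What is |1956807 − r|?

Reverse of 1956807 is 7086591.
|1956807 − 7086591| = 5129784

5129784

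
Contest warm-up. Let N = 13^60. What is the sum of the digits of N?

298

13^60 = 6864377172744689378196133203444067624537070830997366604446306636401
Sum of its 67 digits: 298.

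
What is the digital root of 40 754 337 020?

8

4+0+7+5+4+3+3+7+0+2+0 = 35
3+5 = 8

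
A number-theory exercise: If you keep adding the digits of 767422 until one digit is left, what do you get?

7+6+7+4+2+2 = 28
2+8 = 10
1+0 = 1

1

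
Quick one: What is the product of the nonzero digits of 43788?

5376

4×3×7×8×8 = 5376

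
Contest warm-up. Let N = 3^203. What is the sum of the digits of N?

3^203 = 7171577699648618772147095694966049924389303221641651391313523966955497254335158940848386874188027
Sum of its 97 digits: 477.

477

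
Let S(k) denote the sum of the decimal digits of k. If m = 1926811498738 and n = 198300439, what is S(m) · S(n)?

S(1926811498738) = 1+9+2+6+8+1+1+4+9+8+7+3+8 = 67.
S(198300439) = 1+9+8+3+0+0+4+3+9 = 37.
67 · 37 = 2479.

2479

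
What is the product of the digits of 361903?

0

3×6×1×9×0×3 = 0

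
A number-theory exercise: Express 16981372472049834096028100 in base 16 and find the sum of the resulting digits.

16981372472049834096028100 in base 16 is E0BF20BDA41FA1E0369C4.
Digit sum: 14+0+11+15+2+0+11+13+10+4+1+15+10+1+14+0+3+6+9+12+4 = 155.

155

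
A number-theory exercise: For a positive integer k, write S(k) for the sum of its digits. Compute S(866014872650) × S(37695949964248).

4505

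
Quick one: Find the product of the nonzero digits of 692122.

432

6×9×2×1×2×2 = 432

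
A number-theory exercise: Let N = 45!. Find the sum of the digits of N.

207

45! = 119622220865480194561963161495657715064383733760000000000
Sum of its 57 digits: 207.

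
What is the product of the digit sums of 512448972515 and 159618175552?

2915

S(512448972515) = 5+1+2+4+4+8+9+7+2+5+1+5 = 53.
S(159618175552) = 1+5+9+6+1+8+1+7+5+5+5+2 = 55.
53 · 55 = 2915.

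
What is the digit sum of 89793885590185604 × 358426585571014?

131

89793885590185604 × 358426585571014 = 32184515817244501344276582482456
Sum of its 32 digits: 131.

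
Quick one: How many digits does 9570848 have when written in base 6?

9

9570848 in base 6 is 541045252, which has 9 digits.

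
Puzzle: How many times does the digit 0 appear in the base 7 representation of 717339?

717339 in base 7 is 6045240.
The digit 0 appears 2 times.

2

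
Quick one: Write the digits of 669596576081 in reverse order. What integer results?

Reversing 669596576081 gives 180675695966.

180675695966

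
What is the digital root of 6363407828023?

7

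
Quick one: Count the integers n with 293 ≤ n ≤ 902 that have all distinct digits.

The integers in [293, 902] that have all distinct digits: 293, 294, 295, 296, 297, 298, …, 901, 902.
440 qualify.

440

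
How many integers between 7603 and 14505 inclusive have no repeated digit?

The integers in [7603, 14505] that have no repeated digit: 7603, 7604, 7605, 7608, 7609, 7610, …, 14502, 14503.
2310 qualify.

2310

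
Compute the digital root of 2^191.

5

The digital root of n equals n mod 9 (or 9 when 9 | n), so we need 2^191 mod 9.
2^191 ≡ 5 (mod 9), so the digital root is 5.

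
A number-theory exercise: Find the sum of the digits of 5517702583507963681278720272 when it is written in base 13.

5517702583507963681278720272 in base 13 is A21C071C904C14AA92C73CA3B.
Digit sum: 10+2+1+12+0+7+1+12+9+0+4+12+1+4+10+10+9+2+12+7+3+12+10+3+11 = 164.

164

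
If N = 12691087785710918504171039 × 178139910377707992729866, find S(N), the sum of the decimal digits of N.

12691087785710918504171039 × 178139910377707992729866 = 2260789240742167601449754310558262010208987550774
Sum of its 49 digits: 202.

202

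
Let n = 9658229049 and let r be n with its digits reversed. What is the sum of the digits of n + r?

Reversal of 9658229049 is 9409228569; 9658229049 + 9409228569 = 19067457618.
Digit sum of 19067457618: 1+9+0+6+7+4+5+7+6+1+8 = 54.

54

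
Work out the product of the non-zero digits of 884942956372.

209018880

8×8×4×9×4×2×9×5×6×3×7×2 = 209018880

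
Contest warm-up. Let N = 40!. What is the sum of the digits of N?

189

40! = 815915283247897734345611269596115894272000000000
Sum of its 48 digits: 189.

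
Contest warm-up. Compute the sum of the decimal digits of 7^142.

547

7^142 = 1009070900075187879934194433318980336861560294920733696206957917126307891466567015160903161773357095564413691577856916049
Sum of its 121 digits: 547.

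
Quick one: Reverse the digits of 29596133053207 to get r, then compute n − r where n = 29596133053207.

Reverse of 29596133053207 is 70235033169592.
29596133053207 − 70235033169592 = -40638900116385

-40638900116385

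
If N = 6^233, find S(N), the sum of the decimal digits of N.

6^233 = 20381743856981705822770370561078571361121128142670992894654328979118751901656313476701529051985028018615495617338393795663401017896365810247379124268696113231078570640146453407727616
Sum of its 182 digits: 792.

792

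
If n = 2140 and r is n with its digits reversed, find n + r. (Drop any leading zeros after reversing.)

Reverse of 2140 is 412.
2140 + 412 = 2552

2552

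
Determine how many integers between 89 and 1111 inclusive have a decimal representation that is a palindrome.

The integers in [89, 1111] that have a decimal representation that is a palindrome: 99, 101, 111, 121, 131, 141, …, 1001, 1111.
93 qualify.

93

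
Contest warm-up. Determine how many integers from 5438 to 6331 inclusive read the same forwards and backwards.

The integers in [5438, 6331] that read the same forwards and backwards: 5445, 5555, 5665, 5775, 5885, 5995, 6006, 6116, 6226.
9 qualify.

9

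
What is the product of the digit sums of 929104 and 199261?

S(929104) = 9+2+9+1+0+4 = 25.
S(199261) = 1+9+9+2+6+1 = 28.
25 · 28 = 700.

700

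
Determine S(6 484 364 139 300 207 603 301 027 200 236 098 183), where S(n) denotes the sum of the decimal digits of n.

6+4+8+4+3+6+4+1+3+9+3+0+0+2+0+7+6+0+3+3+0+1+0+2+7+2+0+0+2+3+6+0+9+8+1+8+3 = 124

124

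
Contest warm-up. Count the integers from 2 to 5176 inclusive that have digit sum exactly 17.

368

The integers in [2, 5176] that have digit sum exactly 17: 89, 98, 179, 188, 197, 269, …, 5165, 5174.
368 qualify.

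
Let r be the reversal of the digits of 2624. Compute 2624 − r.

Reverse of 2624 is 4262.
2624 − 4262 = -1638

-1638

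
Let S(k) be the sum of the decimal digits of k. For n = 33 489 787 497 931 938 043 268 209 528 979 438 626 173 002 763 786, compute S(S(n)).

First digit sum: 255.
2+5+5 = 12.

12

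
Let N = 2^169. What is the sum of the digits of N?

209

2^169 = 748288838313422294120286634350736906063837462003712
Sum of its 51 digits: 209.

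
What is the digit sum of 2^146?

193

2^146 = 89202980794122492566142873090593446023921664
Sum of its 44 digits: 193.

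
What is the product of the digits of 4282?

4×2×8×2 = 128

128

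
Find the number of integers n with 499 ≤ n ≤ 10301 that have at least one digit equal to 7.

3401

The integers in [499, 10301] that have at least one digit equal to 7: 507, 517, 527, 537, 547, 557, …, 10287, 10297.
3401 qualify.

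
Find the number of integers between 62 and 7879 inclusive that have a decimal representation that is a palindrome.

162

The integers in [62, 7879] that have a decimal representation that is a palindrome: 66, 77, 88, 99, 101, 111, …, 7667, 7777.
162 qualify.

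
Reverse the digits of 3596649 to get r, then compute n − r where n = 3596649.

Reverse of 3596649 is 9466953.
3596649 − 9466953 = -5870304

-5870304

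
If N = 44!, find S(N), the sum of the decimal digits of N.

44! = 2658271574788448768043625811014615890319638528000000000
Sum of its 55 digits: 216.

216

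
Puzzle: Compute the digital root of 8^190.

1

The digital root of n equals n mod 9 (or 9 when 9 | n), so we need 8^190 mod 9.
8^190 ≡ 1 (mod 9), so the digital root is 1.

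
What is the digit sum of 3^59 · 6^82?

423

3^59 · 6^82 = 90898467209077038402664870094467962172473115820480263856814245682285703297128962177957363712
Sum of its 92 digits: 423.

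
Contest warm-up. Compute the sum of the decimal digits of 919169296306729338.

9+1+9+1+6+9+2+9+6+3+0+6+7+2+9+3+3+8 = 93

93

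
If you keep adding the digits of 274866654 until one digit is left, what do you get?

3

2+7+4+8+6+6+6+5+4 = 48
4+8 = 12
1+2 = 3
(Equivalently, 274866654 mod 9 = 3.)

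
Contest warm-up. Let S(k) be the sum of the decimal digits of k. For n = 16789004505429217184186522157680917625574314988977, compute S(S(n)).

11

First digit sum: 236.
2+3+6 = 11.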